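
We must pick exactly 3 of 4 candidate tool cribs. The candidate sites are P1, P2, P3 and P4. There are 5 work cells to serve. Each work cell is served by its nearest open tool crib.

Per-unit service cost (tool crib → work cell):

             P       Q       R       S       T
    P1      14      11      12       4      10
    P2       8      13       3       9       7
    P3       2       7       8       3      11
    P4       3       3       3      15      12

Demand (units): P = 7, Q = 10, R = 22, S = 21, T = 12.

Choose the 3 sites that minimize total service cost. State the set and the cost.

Choose P2, P3 and P4; total service cost 257.

With exactly 3 open, each work cell uses its cheapest among the chosen.
{P2, P3, P4}: P→P3 2·7=14, Q→P4 3·10=30, R→P2 3·22=66, S→P3 3·21=63, T→P2 7·12=84. Service cost 257.
{P1, P2, P4}: service cost 285
{P1, P3, P4}: service cost 293
Among all 4 size-3 choices, {P2, P3, P4} is lowest.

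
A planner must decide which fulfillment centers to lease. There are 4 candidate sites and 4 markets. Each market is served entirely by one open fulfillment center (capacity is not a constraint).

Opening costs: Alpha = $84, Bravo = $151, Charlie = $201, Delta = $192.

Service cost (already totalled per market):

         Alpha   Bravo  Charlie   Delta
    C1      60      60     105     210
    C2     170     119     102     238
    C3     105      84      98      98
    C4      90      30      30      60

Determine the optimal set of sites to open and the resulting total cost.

Open Bravo only; minimum total cost 444.

For any fixed open set, each market goes to its cheapest open site; total = fixed + service.
{Bravo}: C1→Bravo 60, C2→Bravo 119, C3→Bravo 84, C4→Bravo 30. Service 293; fixed 151; total 444.
{Alpha}: service 425 + fixed 84 = 509
{Alpha, Bravo}: C1→Alpha 60, C2→Bravo 119, C3→Bravo 84, C4→Bravo 30. Service 293; fixed 235; total 528.
{Alpha, Bravo, Charlie, Delta}: service 276 + fixed 628 = 904
(All 15 nonempty subsets were checked; Bravo only is lowest.)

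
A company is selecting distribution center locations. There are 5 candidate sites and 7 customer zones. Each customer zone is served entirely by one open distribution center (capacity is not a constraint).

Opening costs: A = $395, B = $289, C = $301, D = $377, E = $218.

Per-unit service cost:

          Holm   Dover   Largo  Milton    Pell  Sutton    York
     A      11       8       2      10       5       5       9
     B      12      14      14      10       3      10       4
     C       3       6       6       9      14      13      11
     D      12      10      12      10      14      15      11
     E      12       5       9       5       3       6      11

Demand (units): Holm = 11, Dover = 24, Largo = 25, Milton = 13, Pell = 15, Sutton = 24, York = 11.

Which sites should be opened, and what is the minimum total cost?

Open E only; minimum total cost 1070.

For any fixed open set, each customer zone goes to its cheapest open site; total = fixed + service.
{E}: Holm→E 12·11=132, Dover→E 5·24=120, Largo→E 9·25=225, Milton→E 5·13=65, Pell→E 3·15=45, Sutton→E 6·24=144, York→E 11·11=121. Service 852; fixed 218; total 1070.
{A}: service 787 + fixed 395 = 1182
{C, E}: service 678 + fixed 519 = 1197
{A, B, C, D, E}: service 477 + fixed 1580 = 2057
No other subset beats 1070.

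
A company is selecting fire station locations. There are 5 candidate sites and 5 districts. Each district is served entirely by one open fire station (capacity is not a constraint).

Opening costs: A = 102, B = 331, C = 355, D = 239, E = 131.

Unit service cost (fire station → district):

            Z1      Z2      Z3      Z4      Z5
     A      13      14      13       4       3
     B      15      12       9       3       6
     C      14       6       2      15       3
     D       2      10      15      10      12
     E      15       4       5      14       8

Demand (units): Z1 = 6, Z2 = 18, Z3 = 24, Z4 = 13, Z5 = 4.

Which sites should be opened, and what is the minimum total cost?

Open A and E; minimum total cost 567.

For any fixed open set, each district goes to its cheapest open site; total = fixed + service.
{A, E}: Z1→A 13·6=78, Z2→E 4·18=72, Z3→E 5·24=120, Z4→A 4·13=52, Z5→A 3·4=12. Service 334; fixed 233; total 567.
{E}: service 496 + fixed 131 = 627
{D, E}: service 366 + fixed 370 = 736
{A, B, C, D, E}: Z1→D 2·6=12, Z2→E 4·18=72, Z3→C 2·24=48, Z4→B 3·13=39, Z5→A 3·4=12. Service 183; fixed 1158; total 1341.
No other subset beats 567.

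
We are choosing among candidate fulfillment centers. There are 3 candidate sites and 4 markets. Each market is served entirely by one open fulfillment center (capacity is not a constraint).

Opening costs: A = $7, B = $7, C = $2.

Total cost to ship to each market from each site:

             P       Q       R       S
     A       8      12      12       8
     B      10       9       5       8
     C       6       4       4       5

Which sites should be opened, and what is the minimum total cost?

Open C only; minimum total cost 21.

For any fixed open set, each market goes to its cheapest open site; total = fixed + service.
{C}: P→C 6, Q→C 4, R→C 4, S→C 5. Service 19; fixed 2; total 21.
{A, C}: service 19 + fixed 9 = 28
{B, C}: P→C 6, Q→C 4, R→C 4, S→C 5. Service 19; fixed 9; total 28.
{A, B, C}: P→C 6, Q→C 4, R→C 4, S→C 5. Service 19; fixed 16; total 35.
(All 7 nonempty subsets were checked; C only is lowest.)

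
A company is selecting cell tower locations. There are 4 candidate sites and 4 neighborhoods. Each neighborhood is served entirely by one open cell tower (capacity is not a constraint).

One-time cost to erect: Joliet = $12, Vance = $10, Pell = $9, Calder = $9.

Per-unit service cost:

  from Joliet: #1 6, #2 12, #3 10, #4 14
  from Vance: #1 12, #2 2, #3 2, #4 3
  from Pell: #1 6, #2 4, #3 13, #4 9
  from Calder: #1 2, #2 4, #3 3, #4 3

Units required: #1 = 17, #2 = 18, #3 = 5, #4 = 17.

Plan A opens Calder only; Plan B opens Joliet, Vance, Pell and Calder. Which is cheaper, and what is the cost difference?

Plan A: {Calder}: #1→Calder 2·17=34, #2→Calder 4·18=72, #3→Calder 3·5=15, #4→Calder 3·17=51. Service 172; fixed 9; total 181.
Plan B: {Joliet, Vance, Pell, Calder}: #1→Calder 2·17=34, #2→Vance 2·18=36, #3→Vance 2·5=10, #4→Vance 3·17=51. Service 131; fixed 40; total 171.
Difference: |181 − 171| = 10.

Plan B is cheaper by 10.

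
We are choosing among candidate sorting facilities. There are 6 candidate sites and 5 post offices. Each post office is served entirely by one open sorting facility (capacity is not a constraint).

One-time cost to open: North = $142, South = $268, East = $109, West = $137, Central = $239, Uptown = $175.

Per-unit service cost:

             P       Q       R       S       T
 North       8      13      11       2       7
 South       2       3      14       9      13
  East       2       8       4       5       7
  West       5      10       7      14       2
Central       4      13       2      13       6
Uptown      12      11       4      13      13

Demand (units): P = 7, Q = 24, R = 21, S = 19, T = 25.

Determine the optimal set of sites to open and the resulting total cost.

Open East only; minimum total cost 669.

For any fixed open set, each post office goes to its cheapest open site; total = fixed + service.
{East}: P→East 2·7=14, Q→East 8·24=192, R→East 4·21=84, S→East 5·19=95, T→East 7·25=175. Service 560; fixed 109; total 669.
{East, West}: service 435 + fixed 246 = 681
{North, East}: service 503 + fixed 251 = 754
{North, South, East, West, Central, Uptown}: service 216 + fixed 1070 = 1286
No other subset beats 669.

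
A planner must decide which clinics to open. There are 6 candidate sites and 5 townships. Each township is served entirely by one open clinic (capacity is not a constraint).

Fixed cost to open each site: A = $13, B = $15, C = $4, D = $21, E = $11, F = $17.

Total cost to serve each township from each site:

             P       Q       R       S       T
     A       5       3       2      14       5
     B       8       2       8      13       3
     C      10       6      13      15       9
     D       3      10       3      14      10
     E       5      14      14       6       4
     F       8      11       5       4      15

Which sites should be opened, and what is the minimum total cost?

Open A only; minimum total cost 42.

For any fixed open set, each township goes to its cheapest open site; total = fixed + service.
{A}: P→A 5, Q→A 3, R→A 2, S→A 14, T→A 5. Service 29; fixed 13; total 42.
{A, E}: service 20 + fixed 24 = 44
{A, C}: P→A 5, Q→A 3, R→A 2, S→A 14, T→A 5. Service 29; fixed 17; total 46.
{A, B, C, D, E, F}: P→D 3, Q→B 2, R→A 2, S→F 4, T→B 3. Service 14; fixed 81; total 95.
No other subset beats 42.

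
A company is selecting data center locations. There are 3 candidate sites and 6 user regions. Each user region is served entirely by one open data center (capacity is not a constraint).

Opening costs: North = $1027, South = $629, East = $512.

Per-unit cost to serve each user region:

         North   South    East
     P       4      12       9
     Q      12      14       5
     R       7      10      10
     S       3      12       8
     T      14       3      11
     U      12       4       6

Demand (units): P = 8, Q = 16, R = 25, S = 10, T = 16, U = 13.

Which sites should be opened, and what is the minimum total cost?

Open East only; minimum total cost 1248.

For any fixed open set, each user region goes to its cheapest open site; total = fixed + service.
{East}: P→East 9·8=72, Q→East 5·16=80, R→East 10·25=250, S→East 8·10=80, T→East 11·16=176, U→East 6·13=78. Service 736; fixed 512; total 1248.
{South}: service 790 + fixed 629 = 1419
{South, East}: service 582 + fixed 1141 = 1723
{North, South, East}: P→North 4·8=32, Q→East 5·16=80, R→North 7·25=175, S→North 3·10=30, T→South 3·16=48, U→South 4·13=52. Service 417; fixed 2168; total 2585.
No other subset beats 1248.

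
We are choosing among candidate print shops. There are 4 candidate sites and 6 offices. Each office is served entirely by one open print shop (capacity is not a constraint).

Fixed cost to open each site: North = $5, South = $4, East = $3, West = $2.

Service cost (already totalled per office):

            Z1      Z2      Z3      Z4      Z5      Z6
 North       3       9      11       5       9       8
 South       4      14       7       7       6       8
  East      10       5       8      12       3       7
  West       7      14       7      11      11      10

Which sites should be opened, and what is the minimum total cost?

For any fixed open set, each office goes to its cheapest open site; total = fixed + service.
{North, East}: Z1→North 3, Z2→East 5, Z3→East 8, Z4→North 5, Z5→East 3, Z6→East 7. Service 31; fixed 8; total 39.
{North, East, West}: service 30 + fixed 10 = 40
{South, East}: service 33 + fixed 7 = 40
{North, South, East, West}: service 30 + fixed 14 = 44
No other subset beats 39.

Open North and East; minimum total cost 39.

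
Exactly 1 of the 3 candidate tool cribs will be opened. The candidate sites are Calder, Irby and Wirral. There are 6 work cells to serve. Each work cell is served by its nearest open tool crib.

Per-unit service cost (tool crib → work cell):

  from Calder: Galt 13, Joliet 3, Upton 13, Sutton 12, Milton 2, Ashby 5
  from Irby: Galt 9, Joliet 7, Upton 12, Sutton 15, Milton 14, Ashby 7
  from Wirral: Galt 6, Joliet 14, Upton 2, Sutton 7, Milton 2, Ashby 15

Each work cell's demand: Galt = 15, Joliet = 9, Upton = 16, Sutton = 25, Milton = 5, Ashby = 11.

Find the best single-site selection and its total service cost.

Choose Wirral only; total service cost 598.

With exactly 1 open, each work cell uses its cheapest among the chosen.
{Wirral}: Galt→Wirral 6·15=90, Joliet→Wirral 14·9=126, Upton→Wirral 2·16=32, Sutton→Wirral 7·25=175, Milton→Wirral 2·5=10, Ashby→Wirral 15·11=165. Service cost 598.
{Calder}: service cost 795
{Irby}: service cost 912
Among all 3 size-1 choices, {Wirral} is lowest.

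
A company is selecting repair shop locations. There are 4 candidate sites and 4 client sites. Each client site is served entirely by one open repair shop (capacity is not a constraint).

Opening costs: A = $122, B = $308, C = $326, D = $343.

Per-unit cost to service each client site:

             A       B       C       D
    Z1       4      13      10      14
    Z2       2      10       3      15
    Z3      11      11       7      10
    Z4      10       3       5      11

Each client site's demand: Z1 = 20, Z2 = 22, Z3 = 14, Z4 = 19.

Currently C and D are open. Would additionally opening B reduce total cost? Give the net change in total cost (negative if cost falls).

No — net change +270 (cost rises by 270).

Current service cost with {C, D}: 459.
Adding B: each client site re-picks its cheapest; new service cost 421, saving 38.
Extra fixed cost: 308. Net change = 308 − 38 = 270.
(Totals: 1128 → 1398.)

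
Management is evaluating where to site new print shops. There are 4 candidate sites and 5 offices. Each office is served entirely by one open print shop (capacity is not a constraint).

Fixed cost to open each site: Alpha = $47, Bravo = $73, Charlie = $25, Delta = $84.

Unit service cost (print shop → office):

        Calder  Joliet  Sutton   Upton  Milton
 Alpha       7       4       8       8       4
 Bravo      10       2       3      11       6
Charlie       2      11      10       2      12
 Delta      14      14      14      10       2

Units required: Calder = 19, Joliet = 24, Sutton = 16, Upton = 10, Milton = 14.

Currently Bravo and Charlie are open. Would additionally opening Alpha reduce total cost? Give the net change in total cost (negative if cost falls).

No — net change +19 (cost rises by 19).

Current service cost with {Bravo, Charlie}: 238.
Adding Alpha: each office re-picks its cheapest; new service cost 210, saving 28.
Extra fixed cost: 47. Net change = 47 − 28 = 19.
(Totals: 336 → 355.)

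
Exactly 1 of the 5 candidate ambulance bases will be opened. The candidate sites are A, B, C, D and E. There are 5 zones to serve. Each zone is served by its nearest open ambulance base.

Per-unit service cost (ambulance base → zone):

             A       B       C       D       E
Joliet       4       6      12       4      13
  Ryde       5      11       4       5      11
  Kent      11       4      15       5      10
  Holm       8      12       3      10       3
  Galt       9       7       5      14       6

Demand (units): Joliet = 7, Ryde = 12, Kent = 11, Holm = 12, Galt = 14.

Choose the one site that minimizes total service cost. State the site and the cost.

Choose C only; total service cost 403.

With exactly 1 open, each zone uses its cheapest among the chosen.
{C}: Joliet→C 12·7=84, Ryde→C 4·12=48, Kent→C 15·11=165, Holm→C 3·12=36, Galt→C 5·14=70. Service cost 403.
{A}: service cost 431
{E}: service cost 453
Among all 5 size-1 choices, {C} is lowest.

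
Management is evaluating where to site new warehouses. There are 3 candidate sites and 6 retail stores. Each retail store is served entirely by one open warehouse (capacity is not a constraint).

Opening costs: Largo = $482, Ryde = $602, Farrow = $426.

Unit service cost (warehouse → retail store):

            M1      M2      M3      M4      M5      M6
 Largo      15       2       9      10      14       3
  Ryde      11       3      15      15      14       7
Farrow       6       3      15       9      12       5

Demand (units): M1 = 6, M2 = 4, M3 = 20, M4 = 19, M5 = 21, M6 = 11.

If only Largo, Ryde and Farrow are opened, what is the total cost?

Total cost: 2190

Each retail store is assigned to its cheapest site among the open ones.
{Largo, Ryde, Farrow}: M1→Farrow 6·6=36, M2→Largo 2·4=8, M3→Largo 9·20=180, M4→Farrow 9·19=171, M5→Farrow 12·21=252, M6→Largo 3·11=33. Service 680; fixed 1510; total 2190.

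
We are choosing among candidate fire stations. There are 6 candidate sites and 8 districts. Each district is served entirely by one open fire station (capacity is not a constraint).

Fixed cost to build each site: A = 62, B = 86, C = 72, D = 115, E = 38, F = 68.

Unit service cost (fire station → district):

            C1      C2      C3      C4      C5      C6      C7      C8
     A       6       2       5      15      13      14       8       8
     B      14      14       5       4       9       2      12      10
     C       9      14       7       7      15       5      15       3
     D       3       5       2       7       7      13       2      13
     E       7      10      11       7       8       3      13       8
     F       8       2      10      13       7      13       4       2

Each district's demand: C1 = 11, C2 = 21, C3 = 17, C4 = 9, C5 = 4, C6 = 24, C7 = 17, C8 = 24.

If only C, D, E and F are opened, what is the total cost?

Total cost: 647

Each district is assigned to its cheapest site among the open ones.
{C, D, E, F}: C1→D 3·11=33, C2→F 2·21=42, C3→D 2·17=34, C4→C 7·9=63, C5→D 7·4=28, C6→E 3·24=72, C7→D 2·17=34, C8→F 2·24=48. Service 354; fixed 293; total 647.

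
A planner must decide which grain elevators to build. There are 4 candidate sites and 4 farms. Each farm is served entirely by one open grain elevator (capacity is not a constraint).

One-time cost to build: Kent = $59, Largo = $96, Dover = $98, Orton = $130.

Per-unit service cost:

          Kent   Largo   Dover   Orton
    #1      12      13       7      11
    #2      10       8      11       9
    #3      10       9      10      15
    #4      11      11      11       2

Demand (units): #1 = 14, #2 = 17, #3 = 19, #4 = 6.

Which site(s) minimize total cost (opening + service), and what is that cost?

For any fixed open set, each farm goes to its cheapest open site; total = fixed + service.
{Dover}: #1→Dover 7·14=98, #2→Dover 11·17=187, #3→Dover 10·19=190, #4→Dover 11·6=66. Service 541; fixed 98; total 639.
{Largo}: service 555 + fixed 96 = 651
{Kent}: #1→Kent 12·14=168, #2→Kent 10·17=170, #3→Kent 10·19=190, #4→Kent 11·6=66. Service 594; fixed 59; total 653.
{Kent, Largo, Dover, Orton}: service 417 + fixed 383 = 800
(All 15 nonempty subsets were checked; Dover only is lowest.)

Open Dover only; minimum total cost 639.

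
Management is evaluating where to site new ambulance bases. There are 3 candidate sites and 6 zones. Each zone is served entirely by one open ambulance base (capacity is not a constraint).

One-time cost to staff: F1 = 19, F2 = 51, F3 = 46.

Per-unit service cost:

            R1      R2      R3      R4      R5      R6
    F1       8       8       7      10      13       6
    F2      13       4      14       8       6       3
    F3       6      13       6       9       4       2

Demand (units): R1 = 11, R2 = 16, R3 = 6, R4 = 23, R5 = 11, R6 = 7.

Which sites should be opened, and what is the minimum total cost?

Open F2 and F3; minimum total cost 505.

For any fixed open set, each zone goes to its cheapest open site; total = fixed + service.
{F2, F3}: R1→F3 6·11=66, R2→F2 4·16=64, R3→F3 6·6=36, R4→F2 8·23=184, R5→F3 4·11=44, R6→F3 2·7=14. Service 408; fixed 97; total 505.
{F1, F2, F3}: R1→F3 6·11=66, R2→F2 4·16=64, R3→F3 6·6=36, R4→F2 8·23=184, R5→F3 4·11=44, R6→F3 2·7=14. Service 408; fixed 116; total 524.
{F1, F2}: service 465 + fixed 70 = 535
{F1}: service 673 + fixed 19 = 692
(All 7 nonempty subsets were checked; F2 and F3 is lowest.)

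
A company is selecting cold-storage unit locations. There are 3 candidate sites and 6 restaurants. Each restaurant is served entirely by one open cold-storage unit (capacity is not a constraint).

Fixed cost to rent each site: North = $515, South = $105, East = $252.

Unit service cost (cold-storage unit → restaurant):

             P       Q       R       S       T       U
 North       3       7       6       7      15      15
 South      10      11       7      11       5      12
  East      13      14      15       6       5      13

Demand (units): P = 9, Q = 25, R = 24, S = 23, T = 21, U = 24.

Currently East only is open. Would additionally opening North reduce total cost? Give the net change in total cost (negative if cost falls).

No — net change +34 (cost rises by 34).

Current service cost with {East}: 1382.
Adding North: each restaurant re-picks its cheapest; new service cost 901, saving 481.
Extra fixed cost: 515. Net change = 515 − 481 = 34.
(Totals: 1634 → 1668.)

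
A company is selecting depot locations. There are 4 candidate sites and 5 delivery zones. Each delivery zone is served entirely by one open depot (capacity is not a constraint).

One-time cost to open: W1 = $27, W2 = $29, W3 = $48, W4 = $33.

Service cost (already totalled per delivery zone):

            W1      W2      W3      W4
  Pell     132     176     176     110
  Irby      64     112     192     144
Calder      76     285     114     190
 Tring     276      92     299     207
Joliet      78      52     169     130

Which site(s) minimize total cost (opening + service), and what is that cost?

For any fixed open set, each delivery zone goes to its cheapest open site; total = fixed + service.
{W1, W2}: Pell→W1 132, Irby→W1 64, Calder→W1 76, Tring→W2 92, Joliet→W2 52. Service 416; fixed 56; total 472.
{W1, W2, W4}: service 394 + fixed 89 = 483
{W1, W2, W3}: service 416 + fixed 104 = 520
{W1, W2, W3, W4}: service 394 + fixed 137 = 531
No other subset beats 472.

Open W1 and W2; minimum total cost 472.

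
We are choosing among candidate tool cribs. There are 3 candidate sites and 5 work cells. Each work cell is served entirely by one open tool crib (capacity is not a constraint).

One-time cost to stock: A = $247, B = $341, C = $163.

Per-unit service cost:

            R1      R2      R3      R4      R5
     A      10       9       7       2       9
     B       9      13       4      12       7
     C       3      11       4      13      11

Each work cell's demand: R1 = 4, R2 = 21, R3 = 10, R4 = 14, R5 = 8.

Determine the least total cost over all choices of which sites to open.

For any fixed open set, each work cell goes to its cheapest open site; total = fixed + service.
{A}: R1→A 10·4=40, R2→A 9·21=189, R3→A 7·10=70, R4→A 2·14=28, R5→A 9·8=72. Service 399; fixed 247; total 646.
{C}: R1→C 3·4=12, R2→C 11·21=231, R3→C 4·10=40, R4→C 13·14=182, R5→C 11·8=88. Service 553; fixed 163; total 716.
{A, C}: R1→C 3·4=12, R2→A 9·21=189, R3→C 4·10=40, R4→A 2·14=28, R5→A 9·8=72. Service 341; fixed 410; total 751.
{A, B, C}: R1→C 3·4=12, R2→A 9·21=189, R3→B 4·10=40, R4→A 2·14=28, R5→B 7·8=56. Service 325; fixed 751; total 1076.
No other subset beats 646.

Minimum total cost: 646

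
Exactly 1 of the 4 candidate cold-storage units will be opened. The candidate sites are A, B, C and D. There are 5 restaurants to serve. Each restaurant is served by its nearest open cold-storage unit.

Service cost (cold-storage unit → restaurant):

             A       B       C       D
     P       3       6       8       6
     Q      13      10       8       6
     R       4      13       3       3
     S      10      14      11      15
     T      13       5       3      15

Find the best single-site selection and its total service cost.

With exactly 1 open, each restaurant uses its cheapest among the chosen.
{C}: P→C 8, Q→C 8, R→C 3, S→C 11, T→C 3. Service cost 33.
{A}: service cost 43
{D}: service cost 45
Among all 4 size-1 choices, {C} is lowest.

Choose C only; total service cost 33.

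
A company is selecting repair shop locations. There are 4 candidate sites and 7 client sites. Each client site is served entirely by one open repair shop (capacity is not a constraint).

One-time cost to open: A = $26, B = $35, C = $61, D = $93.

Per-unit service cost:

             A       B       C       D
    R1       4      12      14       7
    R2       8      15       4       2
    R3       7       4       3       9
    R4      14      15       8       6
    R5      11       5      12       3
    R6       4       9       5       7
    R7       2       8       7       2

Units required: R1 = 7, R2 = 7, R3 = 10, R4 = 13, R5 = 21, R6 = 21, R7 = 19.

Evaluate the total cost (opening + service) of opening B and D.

Each client site is assigned to its cheapest site among the open ones.
{B, D}: R1→D 7·7=49, R2→D 2·7=14, R3→B 4·10=40, R4→D 6·13=78, R5→D 3·21=63, R6→D 7·21=147, R7→D 2·19=38. Service 429; fixed 128; total 557.

Total cost: 557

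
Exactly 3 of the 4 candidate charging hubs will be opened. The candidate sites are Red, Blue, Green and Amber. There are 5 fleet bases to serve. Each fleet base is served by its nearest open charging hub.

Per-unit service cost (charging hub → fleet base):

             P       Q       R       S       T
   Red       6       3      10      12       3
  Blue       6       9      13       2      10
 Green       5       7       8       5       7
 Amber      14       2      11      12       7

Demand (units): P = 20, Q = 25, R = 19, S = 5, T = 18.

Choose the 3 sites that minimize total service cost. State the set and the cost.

With exactly 3 open, each fleet base uses its cheapest among the chosen.
{Red, Green, Amber}: P→Green 5·20=100, Q→Amber 2·25=50, R→Green 8·19=152, S→Green 5·5=25, T→Red 3·18=54. Service cost 381.
{Red, Blue, Green}: service cost 391
{Red, Blue, Amber}: service cost 424
Among all 4 size-3 choices, {Red, Green, Amber} is lowest.

Choose Red, Green and Amber; total service cost 381.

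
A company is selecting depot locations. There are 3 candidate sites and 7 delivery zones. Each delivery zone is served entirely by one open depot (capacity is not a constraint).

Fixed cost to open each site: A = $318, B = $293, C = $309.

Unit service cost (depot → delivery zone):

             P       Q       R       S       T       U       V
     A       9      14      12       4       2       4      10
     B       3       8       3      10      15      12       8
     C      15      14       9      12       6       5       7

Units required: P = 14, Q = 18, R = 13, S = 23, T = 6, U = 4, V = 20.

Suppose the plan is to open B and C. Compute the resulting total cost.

Each delivery zone is assigned to its cheapest site among the open ones.
{B, C}: P→B 3·14=42, Q→B 8·18=144, R→B 3·13=39, S→B 10·23=230, T→C 6·6=36, U→C 5·4=20, V→C 7·20=140. Service 651; fixed 602; total 1253.

Total cost: 1253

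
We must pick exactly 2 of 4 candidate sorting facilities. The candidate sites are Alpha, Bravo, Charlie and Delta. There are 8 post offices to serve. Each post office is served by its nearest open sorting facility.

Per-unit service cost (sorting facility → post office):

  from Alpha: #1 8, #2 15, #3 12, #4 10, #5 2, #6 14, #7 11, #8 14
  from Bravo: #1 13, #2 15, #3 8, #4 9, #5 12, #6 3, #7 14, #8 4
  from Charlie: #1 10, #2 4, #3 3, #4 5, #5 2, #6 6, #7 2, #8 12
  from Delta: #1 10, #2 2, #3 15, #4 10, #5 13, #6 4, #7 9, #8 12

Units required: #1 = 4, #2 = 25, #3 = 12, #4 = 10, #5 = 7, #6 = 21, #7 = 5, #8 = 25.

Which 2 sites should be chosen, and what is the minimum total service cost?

With exactly 2 open, each post office uses its cheapest among the chosen.
{Bravo, Charlie}: #1→Charlie 10·4=40, #2→Charlie 4·25=100, #3→Charlie 3·12=36, #4→Charlie 5·10=50, #5→Charlie 2·7=14, #6→Bravo 3·21=63, #7→Charlie 2·5=10, #8→Bravo 4·25=100. Service cost 413.
{Bravo, Delta}: service cost 568
{Charlie, Delta}: service cost 584
Among all 6 size-2 choices, {Bravo, Charlie} is lowest.

Choose Bravo and Charlie; total service cost 413.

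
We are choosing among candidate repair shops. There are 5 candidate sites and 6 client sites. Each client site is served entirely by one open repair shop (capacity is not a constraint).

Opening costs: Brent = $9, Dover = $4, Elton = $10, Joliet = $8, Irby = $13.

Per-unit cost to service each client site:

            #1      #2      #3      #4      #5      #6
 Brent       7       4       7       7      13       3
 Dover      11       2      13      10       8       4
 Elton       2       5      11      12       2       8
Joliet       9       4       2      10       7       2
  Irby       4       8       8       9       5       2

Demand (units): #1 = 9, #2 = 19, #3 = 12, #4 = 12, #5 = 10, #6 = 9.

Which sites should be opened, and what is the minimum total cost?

For any fixed open set, each client site goes to its cheapest open site; total = fixed + service.
{Brent, Dover, Elton, Joliet}: #1→Elton 2·9=18, #2→Dover 2·19=38, #3→Joliet 2·12=24, #4→Brent 7·12=84, #5→Elton 2·10=20, #6→Joliet 2·9=18. Service 202; fixed 31; total 233.
{Brent, Dover, Elton, Joliet, Irby}: service 202 + fixed 44 = 246
{Dover, Elton, Joliet}: service 238 + fixed 22 = 260
{Dover}: #1→Dover 11·9=99, #2→Dover 2·19=38, #3→Dover 13·12=156, #4→Dover 10·12=120, #5→Dover 8·10=80, #6→Dover 4·9=36. Service 529; fixed 4; total 533.
No other subset beats 233.

Open Brent, Dover, Elton and Joliet; minimum total cost 233.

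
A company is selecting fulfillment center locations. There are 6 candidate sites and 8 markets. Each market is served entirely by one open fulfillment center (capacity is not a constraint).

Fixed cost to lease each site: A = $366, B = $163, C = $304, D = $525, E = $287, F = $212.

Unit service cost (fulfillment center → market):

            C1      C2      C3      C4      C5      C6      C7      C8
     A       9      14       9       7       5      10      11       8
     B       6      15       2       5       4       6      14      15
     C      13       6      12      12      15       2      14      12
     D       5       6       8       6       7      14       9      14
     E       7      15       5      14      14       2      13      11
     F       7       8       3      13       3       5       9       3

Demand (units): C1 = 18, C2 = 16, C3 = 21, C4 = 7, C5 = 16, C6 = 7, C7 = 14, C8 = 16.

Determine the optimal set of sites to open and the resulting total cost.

For any fixed open set, each market goes to its cheapest open site; total = fixed + service.
{F}: C1→F 7·18=126, C2→F 8·16=128, C3→F 3·21=63, C4→F 13·7=91, C5→F 3·16=48, C6→F 5·7=35, C7→F 9·14=126, C8→F 3·16=48. Service 665; fixed 212; total 877.
{B, F}: service 570 + fixed 375 = 945
{C, F}: service 605 + fixed 516 = 1121
{A, B, C, D, E, F}: C1→D 5·18=90, C2→C 6·16=96, C3→B 2·21=42, C4→B 5·7=35, C5→F 3·16=48, C6→C 2·7=14, C7→D 9·14=126, C8→F 3·16=48. Service 499; fixed 1857; total 2356.
No other subset beats 877.

Open F only; minimum total cost 877.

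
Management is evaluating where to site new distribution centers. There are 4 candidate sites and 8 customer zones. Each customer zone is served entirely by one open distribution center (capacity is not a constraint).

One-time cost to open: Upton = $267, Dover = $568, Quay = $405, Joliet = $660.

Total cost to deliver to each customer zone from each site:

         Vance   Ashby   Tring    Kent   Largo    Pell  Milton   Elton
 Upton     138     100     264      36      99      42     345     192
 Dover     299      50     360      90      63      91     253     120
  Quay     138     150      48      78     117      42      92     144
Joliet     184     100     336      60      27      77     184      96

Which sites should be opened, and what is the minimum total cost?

Open Quay only; minimum total cost 1214.

For any fixed open set, each customer zone goes to its cheapest open site; total = fixed + service.
{Quay}: Vance→Quay 138, Ashby→Quay 150, Tring→Quay 48, Kent→Quay 78, Largo→Quay 117, Pell→Quay 42, Milton→Quay 92, Elton→Quay 144. Service 809; fixed 405; total 1214.
{Upton, Quay}: Vance→Upton 138, Ashby→Upton 100, Tring→Quay 48, Kent→Upton 36, Largo→Upton 99, Pell→Upton 42, Milton→Quay 92, Elton→Quay 144. Service 699; fixed 672; total 1371.
{Upton}: service 1216 + fixed 267 = 1483
{Upton, Dover, Quay, Joliet}: service 529 + fixed 1900 = 2429
No other subset beats 1214.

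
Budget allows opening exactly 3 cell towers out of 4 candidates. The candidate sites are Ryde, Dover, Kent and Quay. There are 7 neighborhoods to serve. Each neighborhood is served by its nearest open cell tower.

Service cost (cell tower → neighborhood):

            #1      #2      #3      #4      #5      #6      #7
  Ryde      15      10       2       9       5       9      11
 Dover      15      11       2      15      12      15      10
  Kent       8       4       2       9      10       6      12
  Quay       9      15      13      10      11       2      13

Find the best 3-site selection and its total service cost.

Choose Ryde, Kent and Quay; total service cost 41.

With exactly 3 open, each neighborhood uses its cheapest among the chosen.
{Ryde, Kent, Quay}: #1→Kent 8, #2→Kent 4, #3→Ryde 2, #4→Ryde 9, #5→Ryde 5, #6→Quay 2, #7→Ryde 11. Service cost 41.
{Ryde, Dover, Kent}: service cost 44
{Dover, Kent, Quay}: service cost 45
Among all 4 size-3 choices, {Ryde, Kent, Quay} is lowest.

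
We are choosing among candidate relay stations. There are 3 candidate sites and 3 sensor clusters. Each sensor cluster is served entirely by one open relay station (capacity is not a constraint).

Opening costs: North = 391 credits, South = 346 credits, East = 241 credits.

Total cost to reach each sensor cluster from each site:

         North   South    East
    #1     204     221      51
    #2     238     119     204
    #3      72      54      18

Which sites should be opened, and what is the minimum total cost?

Open East only; minimum total cost 514.

For any fixed open set, each sensor cluster goes to its cheapest open site; total = fixed + service.
{East}: #1→East 51, #2→East 204, #3→East 18. Service 273; fixed 241; total 514.
{South}: service 394 + fixed 346 = 740
{South, East}: service 188 + fixed 587 = 775
{North, South, East}: service 188 + fixed 978 = 1166
No other subset beats 514.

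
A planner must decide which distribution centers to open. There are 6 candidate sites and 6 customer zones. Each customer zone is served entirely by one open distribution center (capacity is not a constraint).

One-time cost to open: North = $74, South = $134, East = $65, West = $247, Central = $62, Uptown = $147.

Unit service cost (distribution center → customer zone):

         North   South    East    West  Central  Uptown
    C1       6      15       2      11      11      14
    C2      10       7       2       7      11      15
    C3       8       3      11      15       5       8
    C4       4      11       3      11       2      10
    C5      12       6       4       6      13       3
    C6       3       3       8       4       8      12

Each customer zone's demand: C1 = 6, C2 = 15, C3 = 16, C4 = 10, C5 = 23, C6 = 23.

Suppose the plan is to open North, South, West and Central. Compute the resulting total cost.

Each customer zone is assigned to its cheapest site among the open ones.
{North, South, West, Central}: C1→North 6·6=36, C2→South 7·15=105, C3→South 3·16=48, C4→Central 2·10=20, C5→South 6·23=138, C6→North 3·23=69. Service 416; fixed 517; total 933.

Total cost: 933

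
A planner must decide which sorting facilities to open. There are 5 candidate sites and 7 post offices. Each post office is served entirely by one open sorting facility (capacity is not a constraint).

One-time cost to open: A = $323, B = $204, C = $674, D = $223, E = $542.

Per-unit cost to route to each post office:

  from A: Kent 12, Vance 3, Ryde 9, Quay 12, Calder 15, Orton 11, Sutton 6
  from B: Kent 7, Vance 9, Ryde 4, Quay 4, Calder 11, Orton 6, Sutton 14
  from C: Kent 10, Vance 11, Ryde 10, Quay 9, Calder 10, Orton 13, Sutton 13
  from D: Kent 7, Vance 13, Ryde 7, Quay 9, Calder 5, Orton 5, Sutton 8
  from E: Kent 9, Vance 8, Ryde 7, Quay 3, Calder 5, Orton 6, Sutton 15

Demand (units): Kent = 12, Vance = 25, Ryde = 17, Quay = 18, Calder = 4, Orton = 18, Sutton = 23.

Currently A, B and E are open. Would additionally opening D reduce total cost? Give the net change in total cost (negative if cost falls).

Current service cost with {A, B, E}: 547.
Adding D: each post office re-picks its cheapest; new service cost 529, saving 18.
Extra fixed cost: 223. Net change = 223 − 18 = 205.
(Totals: 1616 → 1821.)

No — net change +205 (cost rises by 205).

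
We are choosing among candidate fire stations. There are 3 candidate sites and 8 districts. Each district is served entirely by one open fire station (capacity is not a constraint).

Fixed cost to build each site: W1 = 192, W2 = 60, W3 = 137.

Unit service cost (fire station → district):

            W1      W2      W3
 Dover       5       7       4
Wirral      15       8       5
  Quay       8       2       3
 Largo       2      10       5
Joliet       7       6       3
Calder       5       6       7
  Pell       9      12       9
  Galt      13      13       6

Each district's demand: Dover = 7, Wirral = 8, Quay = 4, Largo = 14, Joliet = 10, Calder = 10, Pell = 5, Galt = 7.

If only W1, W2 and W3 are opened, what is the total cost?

Total cost: 660

Each district is assigned to its cheapest site among the open ones.
{W1, W2, W3}: Dover→W3 4·7=28, Wirral→W3 5·8=40, Quay→W2 2·4=8, Largo→W1 2·14=28, Joliet→W3 3·10=30, Calder→W1 5·10=50, Pell→W1 9·5=45, Galt→W3 6·7=42. Service 271; fixed 389; total 660.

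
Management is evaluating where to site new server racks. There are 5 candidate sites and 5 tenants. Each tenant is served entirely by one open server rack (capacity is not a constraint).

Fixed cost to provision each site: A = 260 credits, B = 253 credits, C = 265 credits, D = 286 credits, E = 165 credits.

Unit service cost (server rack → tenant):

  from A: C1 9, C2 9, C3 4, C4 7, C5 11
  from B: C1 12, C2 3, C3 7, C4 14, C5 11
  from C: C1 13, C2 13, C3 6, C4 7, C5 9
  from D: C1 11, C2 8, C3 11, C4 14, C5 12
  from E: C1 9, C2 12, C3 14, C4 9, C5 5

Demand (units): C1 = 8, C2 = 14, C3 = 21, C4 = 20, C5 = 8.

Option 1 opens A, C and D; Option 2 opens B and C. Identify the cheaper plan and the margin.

Option 2 is cheaper by 297.

Option 1: {A, C, D}: C1→A 9·8=72, C2→D 8·14=112, C3→A 4·21=84, C4→A 7·20=140, C5→C 9·8=72. Service 480; fixed 811; total 1291.
Option 2: {B, C}: C1→B 12·8=96, C2→B 3·14=42, C3→C 6·21=126, C4→C 7·20=140, C5→C 9·8=72. Service 476; fixed 518; total 994.
Difference: |1291 − 994| = 297.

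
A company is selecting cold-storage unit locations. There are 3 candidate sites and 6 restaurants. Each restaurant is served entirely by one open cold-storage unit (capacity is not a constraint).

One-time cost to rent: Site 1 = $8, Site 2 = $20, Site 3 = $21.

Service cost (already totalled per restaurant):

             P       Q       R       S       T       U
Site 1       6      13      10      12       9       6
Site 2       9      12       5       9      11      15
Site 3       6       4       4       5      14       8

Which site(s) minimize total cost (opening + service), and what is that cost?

For any fixed open set, each restaurant goes to its cheapest open site; total = fixed + service.
{Site 3}: P→Site 3 6, Q→Site 3 4, R→Site 3 4, S→Site 3 5, T→Site 3 14, U→Site 3 8. Service 41; fixed 21; total 62.
{Site 1, Site 3}: P→Site 1 6, Q→Site 3 4, R→Site 3 4, S→Site 3 5, T→Site 1 9, U→Site 1 6. Service 34; fixed 29; total 63.
{Site 1}: service 56 + fixed 8 = 64
{Site 1, Site 2, Site 3}: service 34 + fixed 49 = 83
No other subset beats 62.

Open Site 3 only; minimum total cost 62.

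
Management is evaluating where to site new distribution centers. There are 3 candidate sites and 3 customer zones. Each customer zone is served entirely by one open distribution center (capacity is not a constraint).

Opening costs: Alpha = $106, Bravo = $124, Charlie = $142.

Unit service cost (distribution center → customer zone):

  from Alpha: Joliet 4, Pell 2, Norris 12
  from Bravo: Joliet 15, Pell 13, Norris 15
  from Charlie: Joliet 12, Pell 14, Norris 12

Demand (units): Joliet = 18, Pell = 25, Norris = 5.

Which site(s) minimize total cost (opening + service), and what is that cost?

For any fixed open set, each customer zone goes to its cheapest open site; total = fixed + service.
{Alpha}: Joliet→Alpha 4·18=72, Pell→Alpha 2·25=50, Norris→Alpha 12·5=60. Service 182; fixed 106; total 288.
{Alpha, Bravo}: service 182 + fixed 230 = 412
{Alpha, Charlie}: Joliet→Alpha 4·18=72, Pell→Alpha 2·25=50, Norris→Alpha 12·5=60. Service 182; fixed 248; total 430.
{Alpha, Bravo, Charlie}: Joliet→Alpha 4·18=72, Pell→Alpha 2·25=50, Norris→Alpha 12·5=60. Service 182; fixed 372; total 554.
No other subset beats 288.

Open Alpha only; minimum total cost 288.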